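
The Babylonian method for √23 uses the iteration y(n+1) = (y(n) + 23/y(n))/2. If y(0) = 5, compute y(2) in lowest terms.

1151/240

y(1) = (5 + 23/5)/2 = 24/5.
y(2) = (24/5 + 23/(24/5))/2 = 1151/240.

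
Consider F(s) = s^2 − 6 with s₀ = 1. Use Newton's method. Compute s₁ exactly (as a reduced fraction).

F'(s) = 2s.
F(1) = −5, F'(1) = 2, so s₁ = 1 − (−5)/2 = 7/2.

7/2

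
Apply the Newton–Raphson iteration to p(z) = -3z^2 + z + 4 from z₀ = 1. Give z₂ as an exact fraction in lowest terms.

247/185

p'(z) = -6z + 1.
p(1) = 2, p'(1) = -5, so z₁ = 1 - 2/(-5) = 7/5.
p(7/5) = -12/25, p'(7/5) = -37/5, so z₂ = (7/5) - (-12/25)/(-37/5) = 247/185.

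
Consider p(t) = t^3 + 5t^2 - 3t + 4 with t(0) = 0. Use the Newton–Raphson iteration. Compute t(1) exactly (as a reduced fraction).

p'(t) = 3t^2 + 10t - 3.
p(0) = 4, p'(0) = -3, so t(1) = 0 - 4/(-3) = 4/3.

4/3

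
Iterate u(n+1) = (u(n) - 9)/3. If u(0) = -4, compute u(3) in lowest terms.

u(1) = ((-4) - 9)/3 = -13/3.
u(2) = ((-13/3) - 9)/3 = -40/9.
u(3) = ((-40/9) - 9)/3 = -121/27.

-121/27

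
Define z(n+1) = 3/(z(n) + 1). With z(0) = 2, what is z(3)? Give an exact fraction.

6/5

z(1) = 3/(2 + 1) = 1.
z(2) = 3/(1 + 1) = 3/2.
z(3) = 3/(3/2 + 1) = 6/5.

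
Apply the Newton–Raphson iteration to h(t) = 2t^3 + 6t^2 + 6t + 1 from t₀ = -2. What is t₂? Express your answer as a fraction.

-2/3

h'(t) = 6t^2 + 12t + 6.
h(-2) = -3, h'(-2) = 6, so t₁ = (-2) - (-3)/6 = -3/2.
h(-3/2) = -5/4, h'(-3/2) = 3/2, so t₂ = (-3/2) - (-5/4)/(3/2) = -2/3.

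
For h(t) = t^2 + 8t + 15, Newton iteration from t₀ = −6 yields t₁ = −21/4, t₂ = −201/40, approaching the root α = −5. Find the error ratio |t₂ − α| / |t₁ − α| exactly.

1/10

t₁ − α = −21/4 − (−5) = −21/4 + 5 = −1/4, so |t₁ − α| = 1/4.
t₂ − α = −201/40 − (−5) = −201/40 + 5 = −1/40, so |t₂ − α| = 1/40.
Ratio = (1/40) / (1/4) = 1/10.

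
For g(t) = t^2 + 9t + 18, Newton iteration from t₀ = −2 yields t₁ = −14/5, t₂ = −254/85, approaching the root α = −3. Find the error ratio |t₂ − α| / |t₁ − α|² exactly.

t₁ − α = −14/5 − (−3) = −14/5 + 3 = 1/5, so |t₁ − α| = 1/5.
t₂ − α = −254/85 − (−3) = −254/85 + 3 = 1/85, so |t₂ − α| = 1/85.
|t₁ − α|² = 1/25.
Ratio = (1/85) / (1/25) = 5/17.

5/17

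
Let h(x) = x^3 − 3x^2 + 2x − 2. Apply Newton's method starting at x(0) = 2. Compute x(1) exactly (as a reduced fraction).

3

h'(x) = 3x^2 − 6x + 2.
h(2) = −2, h'(2) = 2, so x(1) = 2 − (−2)/2 = 3.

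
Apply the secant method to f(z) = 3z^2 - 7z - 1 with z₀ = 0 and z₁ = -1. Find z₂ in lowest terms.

f(0) = -1, f(-1) = 9. z₂ = (-1) - 9·((-1) - 0)/(9 - (-1)) = -1/10.

-1/10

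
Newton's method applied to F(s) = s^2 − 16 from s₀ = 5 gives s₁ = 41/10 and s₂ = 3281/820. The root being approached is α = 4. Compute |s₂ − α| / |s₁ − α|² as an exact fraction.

s₁ − α = 41/10 − 4 = 1/10, so |s₁ − α| = 1/10.
s₂ − α = 3281/820 − 4 = 1/820, so |s₂ − α| = 1/820.
|s₁ − α|² = 1/100.
Ratio = (1/820) / (1/100) = 5/41.

5/41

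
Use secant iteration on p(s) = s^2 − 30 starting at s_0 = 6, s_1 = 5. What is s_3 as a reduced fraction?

126/23

p(6) = 6, p(5) = −5. s_2 = 5 − (−5)·(5 − 6)/((−5) − 6) = 60/11.
p(5) = −5, p(60/11) = −30/121. s_3 = (60/11) − (−30/121)·((60/11) − 5)/((−30/121) − (−5)) = 126/23.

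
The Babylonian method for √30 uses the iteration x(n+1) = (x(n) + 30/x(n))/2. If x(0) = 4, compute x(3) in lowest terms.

2033761/371312

x(1) = (4 + 30/4)/2 = 23/4.
x(2) = (23/4 + 30/(23/4))/2 = 1009/184.
x(3) = (1009/184 + 30/(1009/184))/2 = 2033761/371312.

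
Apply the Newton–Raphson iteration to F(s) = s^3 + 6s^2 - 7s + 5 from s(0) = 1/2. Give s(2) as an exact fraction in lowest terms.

5403/656

F'(s) = 3s^2 + 12s - 7.
F(1/2) = 25/8, F'(1/2) = -1/4, so s(1) = (1/2) - (25/8)/(-1/4) = 13.
F(13) = 3125, F'(13) = 656, so s(2) = 13 - 3125/656 = 5403/656.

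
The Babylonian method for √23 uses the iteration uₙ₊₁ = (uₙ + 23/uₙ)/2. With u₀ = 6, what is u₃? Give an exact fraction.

u₁ = (6 + 23/6)/2 = 59/12.
u₂ = (59/12 + 23/(59/12))/2 = 6793/1416.
u₃ = (6793/1416 + 23/(6793/1416))/2 = 92261137/19237776.

92261137/19237776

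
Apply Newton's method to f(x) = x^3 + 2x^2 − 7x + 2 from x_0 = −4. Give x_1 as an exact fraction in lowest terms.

f'(x) = 3x^2 + 4x − 7.
f(−4) = −2, f'(−4) = 25, so x_1 = (−4) − (−2)/25 = −98/25.

−98/25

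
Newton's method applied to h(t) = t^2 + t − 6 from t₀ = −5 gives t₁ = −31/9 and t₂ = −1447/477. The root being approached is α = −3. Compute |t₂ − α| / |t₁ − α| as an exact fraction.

t₁ − α = −31/9 − (−3) = −31/9 + 3 = −4/9, so |t₁ − α| = 4/9.
t₂ − α = −1447/477 − (−3) = −1447/477 + 3 = −16/477, so |t₂ − α| = 16/477.
Ratio = (16/477) / (4/9) = 4/53.

4/53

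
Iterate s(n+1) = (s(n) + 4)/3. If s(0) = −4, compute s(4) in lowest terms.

s(1) = ((−4) + 4)/3 = 0.
s(2) = (0 + 4)/3 = 4/3.
s(3) = ((4/3) + 4)/3 = 16/9.
s(4) = ((16/9) + 4)/3 = 52/27.

52/27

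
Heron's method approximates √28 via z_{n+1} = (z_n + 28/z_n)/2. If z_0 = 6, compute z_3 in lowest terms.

z_1 = (6 + 28/6)/2 = 16/3.
z_2 = (16/3 + 28/(16/3))/2 = 127/24.
z_3 = (127/24 + 28/(127/24))/2 = 32257/6096.

32257/6096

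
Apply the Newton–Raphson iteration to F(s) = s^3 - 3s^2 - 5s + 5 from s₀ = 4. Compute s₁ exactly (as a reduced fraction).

75/19

F'(s) = 3s^2 - 6s - 5.
F(4) = 1, F'(4) = 19, so s₁ = 4 - 1/19 = 75/19.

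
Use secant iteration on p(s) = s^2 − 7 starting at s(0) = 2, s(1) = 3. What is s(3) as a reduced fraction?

37/14

p(2) = −3, p(3) = 2. s(2) = 3 − 2·(3 − 2)/(2 − (−3)) = 13/5.
p(3) = 2, p(13/5) = −6/25. s(3) = (13/5) − (−6/25)·((13/5) − 3)/((−6/25) − 2) = 37/14.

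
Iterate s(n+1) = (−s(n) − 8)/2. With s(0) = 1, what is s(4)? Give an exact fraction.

s(1) = (−1 − 8)/2 = −9/2.
s(2) = (−(−9/2) − 8)/2 = −7/4.
s(3) = (−(−7/4) − 8)/2 = −25/8.
s(4) = (−(−25/8) − 8)/2 = −39/16.

−39/16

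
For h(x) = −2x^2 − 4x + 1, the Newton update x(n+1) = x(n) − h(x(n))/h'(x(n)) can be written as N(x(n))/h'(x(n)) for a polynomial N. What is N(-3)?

−19

h'(x) = −4x − 4.
N(x) = x·h'(x) − h(x) = x·(−4x − 4) − (−2x^2 − 4x + 1) = −2x^2 − 1.
N(-3) = −19.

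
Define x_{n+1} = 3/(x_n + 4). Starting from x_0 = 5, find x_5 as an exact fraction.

849/1315

x_1 = 3/(5 + 4) = 1/3.
x_2 = 3/(1/3 + 4) = 9/13.
x_3 = 3/(9/13 + 4) = 39/61.
x_4 = 3/(39/61 + 4) = 183/283.
x_5 = 3/(183/283 + 4) = 849/1315.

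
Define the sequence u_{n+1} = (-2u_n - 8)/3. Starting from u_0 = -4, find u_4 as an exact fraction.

u_1 = (-2·(-4) - 8)/3 = 0.
u_2 = (-2·0 - 8)/3 = -8/3.
u_3 = (-2·(-8/3) - 8)/3 = -8/9.
u_4 = (-2·(-8/9) - 8)/3 = -56/27.

-56/27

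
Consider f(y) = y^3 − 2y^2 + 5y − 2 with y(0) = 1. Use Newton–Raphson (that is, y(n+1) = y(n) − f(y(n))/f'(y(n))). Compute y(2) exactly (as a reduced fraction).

f'(y) = 3y^2 − 4y + 5.
f(1) = 2, f'(1) = 4, so y(1) = 1 − 2/4 = 1/2.
f(1/2) = 1/8, f'(1/2) = 15/4, so y(2) = (1/2) − (1/8)/(15/4) = 7/15.

7/15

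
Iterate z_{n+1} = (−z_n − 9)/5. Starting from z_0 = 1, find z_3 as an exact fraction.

z_1 = (−1 − 9)/5 = −2.
z_2 = (−(−2) − 9)/5 = −7/5.
z_3 = (−(−7/5) − 9)/5 = −38/25.

−38/25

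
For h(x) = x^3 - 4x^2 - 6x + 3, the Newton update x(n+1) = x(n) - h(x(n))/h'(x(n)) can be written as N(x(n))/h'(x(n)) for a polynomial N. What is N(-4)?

h'(x) = 3x^2 - 8x - 6.
N(x) = x·h'(x) - h(x) = x·(3x^2 - 8x - 6) - (x^3 - 4x^2 - 6x + 3) = 2x^3 - 4x^2 - 3.
N(-4) = -195.

-195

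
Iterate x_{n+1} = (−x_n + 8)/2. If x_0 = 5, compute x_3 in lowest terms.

19/8

x_1 = (−5 + 8)/2 = 3/2.
x_2 = (−(3/2) + 8)/2 = 13/4.
x_3 = (−(13/4) + 8)/2 = 19/8.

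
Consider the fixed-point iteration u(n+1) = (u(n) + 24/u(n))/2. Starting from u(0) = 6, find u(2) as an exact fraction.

u(1) = (6 + 24/6)/2 = 5.
u(2) = (5 + 24/5)/2 = 49/10.

49/10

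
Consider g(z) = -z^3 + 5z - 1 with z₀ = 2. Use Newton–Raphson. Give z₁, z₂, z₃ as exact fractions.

z₁ = 15/7, z₂ = 149/70, z₃ = 3136449/1473605

g'(z) = -3z^2 + 5.
g(2) = 1, g'(2) = -7, so z₁ = 2 - 1/(-7) = 15/7.
g(15/7) = -43/343, g'(15/7) = -430/49, so z₂ = (15/7) - (-43/343)/(-430/49) = 149/70.
g(149/70) = -449/343000, g'(149/70) = -42103/4900, so z₃ = (149/70) - (-449/343000)/(-42103/4900) = 3136449/1473605.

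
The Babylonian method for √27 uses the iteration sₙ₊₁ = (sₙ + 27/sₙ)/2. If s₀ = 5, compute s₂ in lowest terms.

1351/260

s₁ = (5 + 27/5)/2 = 26/5.
s₂ = (26/5 + 27/(26/5))/2 = 1351/260.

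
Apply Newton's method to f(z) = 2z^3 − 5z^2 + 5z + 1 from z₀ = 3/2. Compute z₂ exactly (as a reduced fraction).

−1997/3010

f'(z) = 6z^2 − 10z + 5.
f(3/2) = 4, f'(3/2) = 7/2, so z₁ = (3/2) − 4/(7/2) = 5/14.
f(5/14) = 768/343, f'(5/14) = 215/98, so z₂ = (5/14) − (768/343)/(215/98) = −1997/3010.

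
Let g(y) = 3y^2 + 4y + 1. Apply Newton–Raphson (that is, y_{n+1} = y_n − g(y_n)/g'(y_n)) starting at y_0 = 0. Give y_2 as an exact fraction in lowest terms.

−13/40

g'(y) = 6y + 4.
g(0) = 1, g'(0) = 4, so y_1 = 0 − 1/4 = −1/4.
g(−1/4) = 3/16, g'(−1/4) = 5/2, so y_2 = (−1/4) − (3/16)/(5/2) = −13/40.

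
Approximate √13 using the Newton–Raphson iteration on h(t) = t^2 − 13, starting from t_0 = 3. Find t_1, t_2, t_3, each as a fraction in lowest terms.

h'(t) = 2t.
h(3) = −4, h'(3) = 6, so t_1 = 3 − (−4)/6 = 11/3.
h(11/3) = 4/9, h'(11/3) = 22/3, so t_2 = (11/3) − (4/9)/(22/3) = 119/33.
h(119/33) = 4/1089, h'(119/33) = 238/33, so t_3 = (119/33) − (4/1089)/(238/33) = 14159/3927.

t_1 = 11/3, t_2 = 119/33, t_3 = 14159/3927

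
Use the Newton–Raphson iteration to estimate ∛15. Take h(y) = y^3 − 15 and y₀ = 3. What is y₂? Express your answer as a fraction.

35269/14283

h'(y) = 3y^2.
h(3) = 12, h'(3) = 27, so y₁ = 3 − 12/27 = 23/9.
h(23/9) = 1232/729, h'(23/9) = 529/27, so y₂ = (23/9) − (1232/729)/(529/27) = 35269/14283.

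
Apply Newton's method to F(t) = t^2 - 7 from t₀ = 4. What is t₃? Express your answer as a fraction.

F'(t) = 2t.
F(4) = 9, F'(4) = 8, so t₁ = 4 - 9/8 = 23/8.
F(23/8) = 81/64, F'(23/8) = 23/4, so t₂ = (23/8) - (81/64)/(23/4) = 977/368.
F(977/368) = 6561/135424, F'(977/368) = 977/184, so t₃ = (977/368) - (6561/135424)/(977/184) = 1902497/719072.

1902497/719072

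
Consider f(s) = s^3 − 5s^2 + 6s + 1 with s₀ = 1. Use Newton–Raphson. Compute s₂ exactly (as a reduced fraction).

f'(s) = 3s^2 − 10s + 6.
f(1) = 3, f'(1) = −1, so s₁ = 1 − 3/(−1) = 4.
f(4) = 9, f'(4) = 14, so s₂ = 4 − 9/14 = 47/14.

47/14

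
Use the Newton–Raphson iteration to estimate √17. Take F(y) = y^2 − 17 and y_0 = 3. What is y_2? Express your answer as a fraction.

F'(y) = 2y.
F(3) = −8, F'(3) = 6, so y_1 = 3 − (−8)/6 = 13/3.
F(13/3) = 16/9, F'(13/3) = 26/3, so y_2 = (13/3) − (16/9)/(26/3) = 161/39.

161/39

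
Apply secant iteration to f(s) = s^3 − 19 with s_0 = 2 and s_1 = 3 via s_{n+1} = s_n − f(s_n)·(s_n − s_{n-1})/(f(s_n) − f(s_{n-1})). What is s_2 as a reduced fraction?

f(2) = −11, f(3) = 8. s_2 = 3 − 8·(3 − 2)/(8 − (−11)) = 49/19.

49/19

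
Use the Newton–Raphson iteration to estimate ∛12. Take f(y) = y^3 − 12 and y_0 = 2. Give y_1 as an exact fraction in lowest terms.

f'(y) = 3y^2.
f(2) = −4, f'(2) = 12, so y_1 = 2 − (−4)/12 = 7/3.

7/3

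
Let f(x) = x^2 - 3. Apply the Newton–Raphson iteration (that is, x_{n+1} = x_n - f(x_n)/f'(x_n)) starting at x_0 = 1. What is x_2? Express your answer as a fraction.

7/4

f'(x) = 2x.
f(1) = -2, f'(1) = 2, so x_1 = 1 - (-2)/2 = 2.
f(2) = 1, f'(2) = 4, so x_2 = 2 - 1/4 = 7/4.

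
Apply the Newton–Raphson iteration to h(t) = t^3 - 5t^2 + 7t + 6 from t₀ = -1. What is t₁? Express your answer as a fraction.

-13/20

h'(t) = 3t^2 - 10t + 7.
h(-1) = -7, h'(-1) = 20, so t₁ = (-1) - (-7)/20 = -13/20.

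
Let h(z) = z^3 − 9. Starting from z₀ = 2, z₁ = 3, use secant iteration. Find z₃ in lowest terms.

1609/777

h(2) = −1, h(3) = 18. z₂ = 3 − 18·(3 − 2)/(18 − (−1)) = 39/19.
h(3) = 18, h(39/19) = −2412/6859. z₃ = (39/19) − (−2412/6859)·((39/19) − 3)/((−2412/6859) − 18) = 1609/777.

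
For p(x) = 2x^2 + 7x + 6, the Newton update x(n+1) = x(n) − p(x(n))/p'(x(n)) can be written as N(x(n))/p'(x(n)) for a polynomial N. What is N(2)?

p'(x) = 4x + 7.
N(x) = x·p'(x) − p(x) = x·(4x + 7) − (2x^2 + 7x + 6) = 2x^2 − 6.
N(2) = 2.

2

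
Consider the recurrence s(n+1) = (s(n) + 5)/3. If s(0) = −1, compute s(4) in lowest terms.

199/81

s(1) = ((−1) + 5)/3 = 4/3.
s(2) = ((4/3) + 5)/3 = 19/9.
s(3) = ((19/9) + 5)/3 = 64/27.
s(4) = ((64/27) + 5)/3 = 199/81.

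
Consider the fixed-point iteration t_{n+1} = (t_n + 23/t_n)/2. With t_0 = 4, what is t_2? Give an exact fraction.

2993/624

t_1 = (4 + 23/4)/2 = 39/8.
t_2 = (39/8 + 23/(39/8))/2 = 2993/624.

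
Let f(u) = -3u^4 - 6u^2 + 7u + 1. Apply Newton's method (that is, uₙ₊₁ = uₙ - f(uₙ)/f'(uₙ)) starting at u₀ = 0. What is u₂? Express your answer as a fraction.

f'(u) = -12u^3 - 12u + 7.
f(0) = 1, f'(0) = 7, so u₁ = 0 - 1/7 = -1/7.
f(-1/7) = -297/2401, f'(-1/7) = 3001/343, so u₂ = (-1/7) - (-297/2401)/(3001/343) = -2704/21007.

-2704/21007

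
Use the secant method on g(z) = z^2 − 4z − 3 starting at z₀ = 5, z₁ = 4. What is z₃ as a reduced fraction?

107/23

g(5) = 2, g(4) = −3. z₂ = 4 − (−3)·(4 − 5)/((−3) − 2) = 23/5.
g(4) = −3, g(23/5) = −6/25. z₃ = (23/5) − (−6/25)·((23/5) − 4)/((−6/25) − (−3)) = 107/23.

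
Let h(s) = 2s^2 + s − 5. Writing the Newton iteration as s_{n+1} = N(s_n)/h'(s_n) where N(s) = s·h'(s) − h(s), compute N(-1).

h'(s) = 4s + 1.
N(s) = s·h'(s) − h(s) = s·(4s + 1) − (2s^2 + s − 5) = 2s^2 + 5.
N(-1) = 7.

7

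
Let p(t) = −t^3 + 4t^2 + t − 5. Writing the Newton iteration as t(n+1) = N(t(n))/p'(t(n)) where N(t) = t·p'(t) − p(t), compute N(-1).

p'(t) = −3t^2 + 8t + 1.
N(t) = t·p'(t) − p(t) = t·(−3t^2 + 8t + 1) − (−t^3 + 4t^2 + t − 5) = −2t^3 + 4t^2 + 5.
N(-1) = 11.

11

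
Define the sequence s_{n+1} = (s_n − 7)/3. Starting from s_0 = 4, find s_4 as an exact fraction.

−92/27

s_1 = (4 − 7)/3 = −1.
s_2 = ((−1) − 7)/3 = −8/3.
s_3 = ((−8/3) − 7)/3 = −29/9.
s_4 = ((−29/9) − 7)/3 = −92/27.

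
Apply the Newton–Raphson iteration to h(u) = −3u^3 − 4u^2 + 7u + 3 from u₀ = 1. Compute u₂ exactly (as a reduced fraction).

11471/9305

h'(u) = −9u^2 − 8u + 7.
h(1) = 3, h'(1) = −10, so u₁ = 1 − 3/(−10) = 13/10.
h(13/10) = −1251/1000, h'(13/10) = −1861/100, so u₂ = (13/10) − (−1251/1000)/(−1861/100) = 11471/9305.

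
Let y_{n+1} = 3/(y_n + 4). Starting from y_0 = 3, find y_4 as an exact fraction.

y_1 = 3/(3 + 4) = 3/7.
y_2 = 3/(3/7 + 4) = 21/31.
y_3 = 3/(21/31 + 4) = 93/145.
y_4 = 3/(93/145 + 4) = 435/673.

435/673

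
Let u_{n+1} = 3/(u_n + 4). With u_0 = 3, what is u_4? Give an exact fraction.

435/673

u_1 = 3/(3 + 4) = 3/7.
u_2 = 3/(3/7 + 4) = 21/31.
u_3 = 3/(21/31 + 4) = 93/145.
u_4 = 3/(93/145 + 4) = 435/673.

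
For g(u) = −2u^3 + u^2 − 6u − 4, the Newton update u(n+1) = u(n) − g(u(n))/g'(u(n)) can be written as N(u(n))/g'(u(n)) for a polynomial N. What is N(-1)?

g'(u) = −6u^2 + 2u − 6.
N(u) = u·g'(u) − g(u) = u·(−6u^2 + 2u − 6) − (−2u^3 + u^2 − 6u − 4) = −4u^3 + u^2 + 4.
N(-1) = 9.

9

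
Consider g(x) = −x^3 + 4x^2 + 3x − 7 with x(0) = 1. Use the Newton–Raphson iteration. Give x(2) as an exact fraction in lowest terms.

337/300

g'(x) = −3x^2 + 8x + 3.
g(1) = −1, g'(1) = 8, so x(1) = 1 − (−1)/8 = 9/8.
g(9/8) = 7/512, g'(9/8) = 525/64, so x(2) = (9/8) − (7/512)/(525/64) = 337/300.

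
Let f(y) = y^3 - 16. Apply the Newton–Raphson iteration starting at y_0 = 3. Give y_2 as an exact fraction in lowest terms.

250232/99225

f'(y) = 3y^2.
f(3) = 11, f'(3) = 27, so y_1 = 3 - 11/27 = 70/27.
f(70/27) = 28072/19683, f'(70/27) = 4900/243, so y_2 = (70/27) - (28072/19683)/(4900/243) = 250232/99225.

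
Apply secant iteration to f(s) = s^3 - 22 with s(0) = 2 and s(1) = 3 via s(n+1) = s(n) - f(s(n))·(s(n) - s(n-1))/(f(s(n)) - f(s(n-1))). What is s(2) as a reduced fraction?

52/19

f(2) = -14, f(3) = 5. s(2) = 3 - 5·(3 - 2)/(5 - (-14)) = 52/19.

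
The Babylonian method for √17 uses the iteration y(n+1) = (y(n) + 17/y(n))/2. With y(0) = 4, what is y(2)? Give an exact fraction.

2177/528

y(1) = (4 + 17/4)/2 = 33/8.
y(2) = (33/8 + 17/(33/8))/2 = 2177/528.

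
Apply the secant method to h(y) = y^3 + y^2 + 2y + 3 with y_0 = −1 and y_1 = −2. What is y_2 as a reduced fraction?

−7/6

h(−1) = 1, h(−2) = −5. y_2 = (−2) − (−5)·((−2) − (−1))/((−5) − 1) = −7/6.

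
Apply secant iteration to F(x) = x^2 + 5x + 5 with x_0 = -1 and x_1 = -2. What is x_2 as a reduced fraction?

F(-1) = 1, F(-2) = -1. x_2 = (-2) - (-1)·((-2) - (-1))/((-1) - 1) = -3/2.

-3/2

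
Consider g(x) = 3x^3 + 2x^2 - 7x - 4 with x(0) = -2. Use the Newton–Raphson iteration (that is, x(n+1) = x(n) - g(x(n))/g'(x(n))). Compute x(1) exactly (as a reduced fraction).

-12/7

g'(x) = 9x^2 + 4x - 7.
g(-2) = -6, g'(-2) = 21, so x(1) = (-2) - (-6)/21 = -12/7.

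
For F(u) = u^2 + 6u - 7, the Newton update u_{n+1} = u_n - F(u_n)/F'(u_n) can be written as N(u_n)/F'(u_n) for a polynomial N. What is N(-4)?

23

F'(u) = 2u + 6.
N(u) = u·F'(u) - F(u) = u·(2u + 6) - (u^2 + 6u - 7) = u^2 + 7.
N(-4) = 23.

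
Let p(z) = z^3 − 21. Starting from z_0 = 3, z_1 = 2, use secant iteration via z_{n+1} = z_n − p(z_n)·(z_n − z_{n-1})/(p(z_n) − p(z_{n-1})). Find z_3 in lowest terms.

16659/5983

p(3) = 6, p(2) = −13. z_2 = 2 − (−13)·(2 − 3)/((−13) − 6) = 51/19.
p(2) = −13, p(51/19) = −11388/6859. z_3 = (51/19) − (−11388/6859)·((51/19) − 2)/((−11388/6859) − (−13)) = 16659/5983.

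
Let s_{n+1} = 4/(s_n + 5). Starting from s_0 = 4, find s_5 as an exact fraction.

6404/9129

s_1 = 4/(4 + 5) = 4/9.
s_2 = 4/(4/9 + 5) = 36/49.
s_3 = 4/(36/49 + 5) = 196/281.
s_4 = 4/(196/281 + 5) = 1124/1601.
s_5 = 4/(1124/1601 + 5) = 6404/9129.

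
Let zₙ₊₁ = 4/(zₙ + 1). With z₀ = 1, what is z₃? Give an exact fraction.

12/7

z₁ = 4/(1 + 1) = 2.
z₂ = 4/(2 + 1) = 4/3.
z₃ = 4/(4/3 + 1) = 12/7.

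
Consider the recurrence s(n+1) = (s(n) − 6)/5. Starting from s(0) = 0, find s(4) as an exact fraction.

−936/625

s(1) = (0 − 6)/5 = −6/5.
s(2) = ((−6/5) − 6)/5 = −36/25.
s(3) = ((−36/25) − 6)/5 = −186/125.
s(4) = ((−186/125) − 6)/5 = −936/625.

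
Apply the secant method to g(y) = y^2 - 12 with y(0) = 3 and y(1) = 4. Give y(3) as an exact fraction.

g(3) = -3, g(4) = 4. y(2) = 4 - 4·(4 - 3)/(4 - (-3)) = 24/7.
g(4) = 4, g(24/7) = -12/49. y(3) = (24/7) - (-12/49)·((24/7) - 4)/((-12/49) - 4) = 45/13.

45/13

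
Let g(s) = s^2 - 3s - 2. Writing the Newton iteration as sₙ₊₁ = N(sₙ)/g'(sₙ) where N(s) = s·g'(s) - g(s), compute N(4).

18

g'(s) = 2s - 3.
N(s) = s·g'(s) - g(s) = s·(2s - 3) - (s^2 - 3s - 2) = s^2 + 2.
N(4) = 18.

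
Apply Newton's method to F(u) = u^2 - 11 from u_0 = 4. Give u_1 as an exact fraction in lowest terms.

F'(u) = 2u.
F(4) = 5, F'(4) = 8, so u_1 = 4 - 5/8 = 27/8.

27/8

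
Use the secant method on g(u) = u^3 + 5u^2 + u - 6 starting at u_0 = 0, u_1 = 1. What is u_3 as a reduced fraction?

g(0) = -6, g(1) = 1. u_2 = 1 - 1·(1 - 0)/(1 - (-6)) = 6/7.
g(1) = 1, g(6/7) = -288/343. u_3 = (6/7) - (-288/343)·((6/7) - 1)/((-288/343) - 1) = 582/631.

582/631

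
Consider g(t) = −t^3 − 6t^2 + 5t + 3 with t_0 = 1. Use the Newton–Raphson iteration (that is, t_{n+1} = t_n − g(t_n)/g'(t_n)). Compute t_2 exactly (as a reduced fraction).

71/65

g'(t) = −3t^2 − 12t + 5.
g(1) = 1, g'(1) = −10, so t_1 = 1 − 1/(−10) = 11/10.
g(11/10) = −91/1000, g'(11/10) = −1183/100, so t_2 = (11/10) − (−91/1000)/(−1183/100) = 71/65.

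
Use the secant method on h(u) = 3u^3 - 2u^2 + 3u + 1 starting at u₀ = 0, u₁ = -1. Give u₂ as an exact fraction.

h(0) = 1, h(-1) = -7. u₂ = (-1) - (-7)·((-1) - 0)/((-7) - 1) = -1/8.

-1/8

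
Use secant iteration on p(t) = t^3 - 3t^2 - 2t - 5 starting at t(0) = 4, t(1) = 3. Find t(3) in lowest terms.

9407/2417

p(4) = 3, p(3) = -11. t(2) = 3 - (-11)·(3 - 4)/((-11) - 3) = 53/14.
p(3) = -11, p(53/14) = -3597/2744. t(3) = (53/14) - (-3597/2744)·((53/14) - 3)/((-3597/2744) - (-11)) = 9407/2417.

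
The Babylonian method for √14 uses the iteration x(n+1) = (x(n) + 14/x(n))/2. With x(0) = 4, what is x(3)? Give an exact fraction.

x(1) = (4 + 14/4)/2 = 15/4.
x(2) = (15/4 + 14/(15/4))/2 = 449/120.
x(3) = (449/120 + 14/(449/120))/2 = 403201/107760.

403201/107760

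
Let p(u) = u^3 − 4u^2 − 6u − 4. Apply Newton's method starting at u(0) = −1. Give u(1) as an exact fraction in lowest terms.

p'(u) = 3u^2 − 8u − 6.
p(−1) = −3, p'(−1) = 5, so u(1) = (−1) − (−3)/5 = −2/5.

−2/5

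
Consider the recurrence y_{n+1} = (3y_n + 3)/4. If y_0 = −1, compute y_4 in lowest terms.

111/64

y_1 = (3·(−1) + 3)/4 = 0.
y_2 = (3·0 + 3)/4 = 3/4.
y_3 = (3·(3/4) + 3)/4 = 21/16.
y_4 = (3·(21/16) + 3)/4 = 111/64.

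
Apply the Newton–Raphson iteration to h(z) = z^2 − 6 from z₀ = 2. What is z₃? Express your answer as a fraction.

4801/1960

h'(z) = 2z.
h(2) = −2, h'(2) = 4, so z₁ = 2 − (−2)/4 = 5/2.
h(5/2) = 1/4, h'(5/2) = 5, so z₂ = (5/2) − (1/4)/5 = 49/20.
h(49/20) = 1/400, h'(49/20) = 49/10, so z₃ = (49/20) − (1/400)/(49/10) = 4801/1960.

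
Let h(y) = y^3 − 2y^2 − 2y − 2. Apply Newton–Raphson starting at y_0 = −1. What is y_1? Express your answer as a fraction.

h'(y) = 3y^2 − 4y − 2.
h(−1) = −3, h'(−1) = 5, so y_1 = (−1) − (−3)/5 = −2/5.

−2/5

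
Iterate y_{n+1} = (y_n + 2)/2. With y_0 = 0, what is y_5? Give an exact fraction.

31/16

y_1 = (0 + 2)/2 = 1.
y_2 = (1 + 2)/2 = 3/2.
y_3 = ((3/2) + 2)/2 = 7/4.
y_4 = ((7/4) + 2)/2 = 15/8.
y_5 = ((15/8) + 2)/2 = 31/16.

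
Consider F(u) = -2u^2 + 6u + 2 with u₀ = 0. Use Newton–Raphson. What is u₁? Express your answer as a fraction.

F'(u) = -4u + 6.
F(0) = 2, F'(0) = 6, so u₁ = 0 - 2/6 = -1/3.

-1/3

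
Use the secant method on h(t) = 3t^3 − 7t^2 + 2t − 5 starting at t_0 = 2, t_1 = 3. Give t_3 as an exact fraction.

3977/1731

h(2) = −5, h(3) = 19. t_2 = 3 − 19·(3 − 2)/(19 − (−5)) = 53/24.
h(3) = 19, h(53/24) = −1235/512. t_3 = (53/24) − (−1235/512)·((53/24) − 3)/((−1235/512) − 19) = 3977/1731.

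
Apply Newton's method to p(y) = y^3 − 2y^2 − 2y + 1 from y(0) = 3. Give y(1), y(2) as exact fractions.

y(1) = 35/13, y(2) = 51703/19721

p'(y) = 3y^2 − 4y − 2.
p(3) = 4, p'(3) = 13, so y(1) = 3 − 4/13 = 35/13.
p(35/13) = 1392/2197, p'(35/13) = 1517/169, so y(2) = (35/13) − (1392/2197)/(1517/169) = 51703/19721.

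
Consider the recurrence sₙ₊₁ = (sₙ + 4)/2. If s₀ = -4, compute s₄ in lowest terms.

7/2

s₁ = ((-4) + 4)/2 = 0.
s₂ = (0 + 4)/2 = 2.
s₃ = (2 + 4)/2 = 3.
s₄ = (3 + 4)/2 = 7/2.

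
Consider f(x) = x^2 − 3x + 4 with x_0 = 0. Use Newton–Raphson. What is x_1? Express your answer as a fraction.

f'(x) = 2x − 3.
f(0) = 4, f'(0) = −3, so x_1 = 0 − 4/(−3) = 4/3.

4/3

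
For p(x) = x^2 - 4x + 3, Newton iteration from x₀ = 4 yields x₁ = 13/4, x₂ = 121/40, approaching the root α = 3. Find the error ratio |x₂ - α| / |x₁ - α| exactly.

x₁ - α = 13/4 - 3 = 1/4, so |x₁ - α| = 1/4.
x₂ - α = 121/40 - 3 = 1/40, so |x₂ - α| = 1/40.
Ratio = (1/40) / (1/4) = 1/10.

1/10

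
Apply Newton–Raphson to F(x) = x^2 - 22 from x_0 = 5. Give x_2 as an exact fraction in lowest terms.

F'(x) = 2x.
F(5) = 3, F'(5) = 10, so x_1 = 5 - 3/10 = 47/10.
F(47/10) = 9/100, F'(47/10) = 47/5, so x_2 = (47/10) - (9/100)/(47/5) = 4409/940.

4409/940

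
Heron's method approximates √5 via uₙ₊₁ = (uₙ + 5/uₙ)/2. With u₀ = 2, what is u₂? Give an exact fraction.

161/72

u₁ = (2 + 5/2)/2 = 9/4.
u₂ = (9/4 + 5/(9/4))/2 = 161/72.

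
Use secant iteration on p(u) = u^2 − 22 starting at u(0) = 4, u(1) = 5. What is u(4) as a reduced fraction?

1909/407

p(4) = −6, p(5) = 3. u(2) = 5 − 3·(5 − 4)/(3 − (−6)) = 14/3.
p(5) = 3, p(14/3) = −2/9. u(3) = (14/3) − (−2/9)·((14/3) − 5)/((−2/9) − 3) = 136/29.
p(14/3) = −2/9, p(136/29) = −6/841. u(4) = (136/29) − (−6/841)·((136/29) − (14/3))/((−6/841) − (−2/9)) = 1909/407.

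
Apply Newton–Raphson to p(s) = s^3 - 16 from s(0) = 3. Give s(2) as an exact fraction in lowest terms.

250232/99225

p'(s) = 3s^2.
p(3) = 11, p'(3) = 27, so s(1) = 3 - 11/27 = 70/27.
p(70/27) = 28072/19683, p'(70/27) = 4900/243, so s(2) = (70/27) - (28072/19683)/(4900/243) = 250232/99225.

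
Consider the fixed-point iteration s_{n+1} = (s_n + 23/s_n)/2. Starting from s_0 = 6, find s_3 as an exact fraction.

s_1 = (6 + 23/6)/2 = 59/12.
s_2 = (59/12 + 23/(59/12))/2 = 6793/1416.
s_3 = (6793/1416 + 23/(6793/1416))/2 = 92261137/19237776.

92261137/19237776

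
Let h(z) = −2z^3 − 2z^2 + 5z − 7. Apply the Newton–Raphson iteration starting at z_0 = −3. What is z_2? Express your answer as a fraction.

−1102999/434787

h'(z) = −6z^2 − 4z + 5.
h(−3) = 14, h'(−3) = −37, so z_1 = (−3) − 14/(−37) = −97/37.
h(−97/37) = 110544/50653, h'(−97/37) = −35253/1369, so z_2 = (−97/37) − (110544/50653)/(−35253/1369) = −1102999/434787.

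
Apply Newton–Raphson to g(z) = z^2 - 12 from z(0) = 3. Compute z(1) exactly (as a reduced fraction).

7/2

g'(z) = 2z.
g(3) = -3, g'(3) = 6, so z(1) = 3 - (-3)/6 = 7/2.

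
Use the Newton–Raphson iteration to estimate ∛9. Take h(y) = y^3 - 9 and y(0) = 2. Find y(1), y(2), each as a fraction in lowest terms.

h'(y) = 3y^2.
h(2) = -1, h'(2) = 12, so y(1) = 2 - (-1)/12 = 25/12.
h(25/12) = 73/1728, h'(25/12) = 625/48, so y(2) = (25/12) - (73/1728)/(625/48) = 23401/11250.

y(1) = 25/12, y(2) = 23401/11250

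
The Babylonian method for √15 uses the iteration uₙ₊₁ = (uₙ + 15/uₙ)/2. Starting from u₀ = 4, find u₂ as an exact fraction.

u₁ = (4 + 15/4)/2 = 31/8.
u₂ = (31/8 + 15/(31/8))/2 = 1921/496.

1921/496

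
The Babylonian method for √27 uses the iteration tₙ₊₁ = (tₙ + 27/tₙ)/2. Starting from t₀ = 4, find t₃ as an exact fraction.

25575217/4921952

t₁ = (4 + 27/4)/2 = 43/8.
t₂ = (43/8 + 27/(43/8))/2 = 3577/688.
t₃ = (3577/688 + 27/(3577/688))/2 = 25575217/4921952.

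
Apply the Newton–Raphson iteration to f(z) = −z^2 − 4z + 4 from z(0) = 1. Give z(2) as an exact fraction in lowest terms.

f'(z) = −2z − 4.
f(1) = −1, f'(1) = −6, so z(1) = 1 − (−1)/(−6) = 5/6.
f(5/6) = −1/36, f'(5/6) = −17/3, so z(2) = (5/6) − (−1/36)/(−17/3) = 169/204.

169/204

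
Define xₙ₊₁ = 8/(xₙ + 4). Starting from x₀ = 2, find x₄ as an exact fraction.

x₁ = 8/(2 + 4) = 4/3.
x₂ = 8/(4/3 + 4) = 3/2.
x₃ = 8/(3/2 + 4) = 16/11.
x₄ = 8/(16/11 + 4) = 22/15.

22/15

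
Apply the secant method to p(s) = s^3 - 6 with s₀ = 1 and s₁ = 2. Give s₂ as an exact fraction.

12/7

p(1) = -5, p(2) = 2. s₂ = 2 - 2·(2 - 1)/(2 - (-5)) = 12/7.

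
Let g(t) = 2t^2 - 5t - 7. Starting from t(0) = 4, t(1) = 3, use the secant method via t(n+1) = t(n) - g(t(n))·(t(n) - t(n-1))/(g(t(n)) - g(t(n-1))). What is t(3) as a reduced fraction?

249/71

g(4) = 5, g(3) = -4. t(2) = 3 - (-4)·(3 - 4)/((-4) - 5) = 31/9.
g(3) = -4, g(31/9) = -40/81. t(3) = (31/9) - (-40/81)·((31/9) - 3)/((-40/81) - (-4)) = 249/71.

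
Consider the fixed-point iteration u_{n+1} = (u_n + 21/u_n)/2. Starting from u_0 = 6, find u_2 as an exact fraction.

u_1 = (6 + 21/6)/2 = 19/4.
u_2 = (19/4 + 21/(19/4))/2 = 697/152.

697/152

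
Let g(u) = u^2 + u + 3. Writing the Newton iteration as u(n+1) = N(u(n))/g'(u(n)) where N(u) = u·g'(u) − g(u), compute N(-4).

g'(u) = 2u + 1.
N(u) = u·g'(u) − g(u) = u·(2u + 1) − (u^2 + u + 3) = u^2 − 3.
N(-4) = 13.

13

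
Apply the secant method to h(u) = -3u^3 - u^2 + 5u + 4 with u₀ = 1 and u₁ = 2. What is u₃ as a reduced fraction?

h(1) = 5, h(2) = -14. u₂ = 2 - (-14)·(2 - 1)/((-14) - 5) = 24/19.
h(2) = -14, h(24/19) = 18340/6859. u₃ = (24/19) - (18340/6859)·((24/19) - 2)/((18340/6859) - (-14)) = 1612/1167.

1612/1167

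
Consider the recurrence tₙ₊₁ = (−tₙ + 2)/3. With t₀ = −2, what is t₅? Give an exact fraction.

124/243

t₁ = (−(−2) + 2)/3 = 4/3.
t₂ = (−(4/3) + 2)/3 = 2/9.
t₃ = (−(2/9) + 2)/3 = 16/27.
t₄ = (−(16/27) + 2)/3 = 38/81.
t₅ = (−(38/81) + 2)/3 = 124/243.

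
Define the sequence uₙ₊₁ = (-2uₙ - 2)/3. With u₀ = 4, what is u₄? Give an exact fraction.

u₁ = (-2·4 - 2)/3 = -10/3.
u₂ = (-2·(-10/3) - 2)/3 = 14/9.
u₃ = (-2·(14/9) - 2)/3 = -46/27.
u₄ = (-2·(-46/27) - 2)/3 = 38/81.

38/81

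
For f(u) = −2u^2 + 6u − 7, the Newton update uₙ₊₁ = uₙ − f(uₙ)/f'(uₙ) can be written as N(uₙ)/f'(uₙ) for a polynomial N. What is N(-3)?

−11

f'(u) = −4u + 6.
N(u) = u·f'(u) − f(u) = u·(−4u + 6) − (−2u^2 + 6u − 7) = −2u^2 + 7.
N(-3) = −11.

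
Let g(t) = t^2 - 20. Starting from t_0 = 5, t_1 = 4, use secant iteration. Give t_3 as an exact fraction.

85/19

g(5) = 5, g(4) = -4. t_2 = 4 - (-4)·(4 - 5)/((-4) - 5) = 40/9.
g(4) = -4, g(40/9) = -20/81. t_3 = (40/9) - (-20/81)·((40/9) - 4)/((-20/81) - (-4)) = 85/19.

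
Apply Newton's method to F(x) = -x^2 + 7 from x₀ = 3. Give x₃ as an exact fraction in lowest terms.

32257/12192

F'(x) = -2x.
F(3) = -2, F'(3) = -6, so x₁ = 3 - (-2)/(-6) = 8/3.
F(8/3) = -1/9, F'(8/3) = -16/3, so x₂ = (8/3) - (-1/9)/(-16/3) = 127/48.
F(127/48) = -1/2304, F'(127/48) = -127/24, so x₃ = (127/48) - (-1/2304)/(-127/24) = 32257/12192.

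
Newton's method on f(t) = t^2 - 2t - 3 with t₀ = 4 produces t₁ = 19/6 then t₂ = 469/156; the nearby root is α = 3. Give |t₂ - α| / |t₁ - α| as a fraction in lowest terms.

1/26

t₁ - α = 19/6 - 3 = 1/6, so |t₁ - α| = 1/6.
t₂ - α = 469/156 - 3 = 1/156, so |t₂ - α| = 1/156.
Ratio = (1/156) / (1/6) = 1/26.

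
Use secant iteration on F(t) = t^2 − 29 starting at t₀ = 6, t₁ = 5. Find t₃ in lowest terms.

307/57

F(6) = 7, F(5) = −4. t₂ = 5 − (−4)·(5 − 6)/((−4) − 7) = 59/11.
F(5) = −4, F(59/11) = −28/121. t₃ = (59/11) − (−28/121)·((59/11) − 5)/((−28/121) − (−4)) = 307/57.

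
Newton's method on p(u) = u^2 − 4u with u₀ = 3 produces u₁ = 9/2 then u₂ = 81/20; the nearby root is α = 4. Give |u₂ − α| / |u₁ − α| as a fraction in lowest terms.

u₁ − α = 9/2 − 4 = 1/2, so |u₁ − α| = 1/2.
u₂ − α = 81/20 − 4 = 1/20, so |u₂ − α| = 1/20.
Ratio = (1/20) / (1/2) = 1/10.

1/10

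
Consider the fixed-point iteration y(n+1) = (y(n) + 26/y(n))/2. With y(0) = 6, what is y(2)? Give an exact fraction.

1897/372

y(1) = (6 + 26/6)/2 = 31/6.
y(2) = (31/6 + 26/(31/6))/2 = 1897/372.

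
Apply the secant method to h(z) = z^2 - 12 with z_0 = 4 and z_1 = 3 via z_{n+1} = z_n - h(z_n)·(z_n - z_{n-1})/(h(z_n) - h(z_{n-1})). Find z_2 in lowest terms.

h(4) = 4, h(3) = -3. z_2 = 3 - (-3)·(3 - 4)/((-3) - 4) = 24/7.

24/7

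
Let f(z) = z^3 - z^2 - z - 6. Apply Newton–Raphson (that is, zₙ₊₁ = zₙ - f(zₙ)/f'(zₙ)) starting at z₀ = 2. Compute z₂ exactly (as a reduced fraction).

11454/4697

f'(z) = 3z^2 - 2z - 1.
f(2) = -4, f'(2) = 7, so z₁ = 2 - (-4)/7 = 18/7.
f(18/7) = 624/343, f'(18/7) = 671/49, so z₂ = (18/7) - (624/343)/(671/49) = 11454/4697.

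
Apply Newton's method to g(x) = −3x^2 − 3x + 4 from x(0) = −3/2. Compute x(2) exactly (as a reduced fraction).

−2617/1488

g'(x) = −6x − 3.
g(−3/2) = 7/4, g'(−3/2) = 6, so x(1) = (−3/2) − (7/4)/6 = −43/24.
g(−43/24) = −49/192, g'(−43/24) = 31/4, so x(2) = (−43/24) − (−49/192)/(31/4) = −2617/1488.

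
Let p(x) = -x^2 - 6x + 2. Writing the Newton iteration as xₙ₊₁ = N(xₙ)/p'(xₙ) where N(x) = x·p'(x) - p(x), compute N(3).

p'(x) = -2x - 6.
N(x) = x·p'(x) - p(x) = x·(-2x - 6) - (-x^2 - 6x + 2) = -x^2 - 2.
N(3) = -11.

-11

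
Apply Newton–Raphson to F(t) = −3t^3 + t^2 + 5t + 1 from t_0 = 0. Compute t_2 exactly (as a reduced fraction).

−57/265

F'(t) = −9t^2 + 2t + 5.
F(0) = 1, F'(0) = 5, so t_1 = 0 − 1/5 = −1/5.
F(−1/5) = 8/125, F'(−1/5) = 106/25, so t_2 = (−1/5) − (8/125)/(106/25) = −57/265.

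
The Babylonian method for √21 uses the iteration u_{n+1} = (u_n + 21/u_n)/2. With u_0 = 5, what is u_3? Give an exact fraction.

277727/60605

u_1 = (5 + 21/5)/2 = 23/5.
u_2 = (23/5 + 21/(23/5))/2 = 527/115.
u_3 = (527/115 + 21/(527/115))/2 = 277727/60605.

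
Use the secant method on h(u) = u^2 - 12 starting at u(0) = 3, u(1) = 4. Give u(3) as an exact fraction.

45/13

h(3) = -3, h(4) = 4. u(2) = 4 - 4·(4 - 3)/(4 - (-3)) = 24/7.
h(4) = 4, h(24/7) = -12/49. u(3) = (24/7) - (-12/49)·((24/7) - 4)/((-12/49) - 4) = 45/13.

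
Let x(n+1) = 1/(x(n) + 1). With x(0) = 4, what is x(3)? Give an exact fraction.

6/11

x(1) = 1/(4 + 1) = 1/5.
x(2) = 1/(1/5 + 1) = 5/6.
x(3) = 1/(5/6 + 1) = 6/11.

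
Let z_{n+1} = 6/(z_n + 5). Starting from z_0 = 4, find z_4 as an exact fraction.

z_1 = 6/(4 + 5) = 2/3.
z_2 = 6/(2/3 + 5) = 18/17.
z_3 = 6/(18/17 + 5) = 102/103.
z_4 = 6/(102/103 + 5) = 618/617.

618/617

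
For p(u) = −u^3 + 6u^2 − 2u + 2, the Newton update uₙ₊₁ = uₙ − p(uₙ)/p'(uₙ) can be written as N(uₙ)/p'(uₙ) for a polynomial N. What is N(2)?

6

p'(u) = −3u^2 + 12u − 2.
N(u) = u·p'(u) − p(u) = u·(−3u^2 + 12u − 2) − (−u^3 + 6u^2 − 2u + 2) = −2u^3 + 6u^2 − 2.
N(2) = 6.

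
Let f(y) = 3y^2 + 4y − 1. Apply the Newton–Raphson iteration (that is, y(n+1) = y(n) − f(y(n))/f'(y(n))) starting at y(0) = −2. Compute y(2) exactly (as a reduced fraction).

−571/368

f'(y) = 6y + 4.
f(−2) = 3, f'(−2) = −8, so y(1) = (−2) − 3/(−8) = −13/8.
f(−13/8) = 27/64, f'(−13/8) = −23/4, so y(2) = (−13/8) − (27/64)/(−23/4) = −571/368.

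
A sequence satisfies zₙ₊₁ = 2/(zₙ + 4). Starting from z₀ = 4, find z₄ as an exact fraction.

z₁ = 2/(4 + 4) = 1/4.
z₂ = 2/(1/4 + 4) = 8/17.
z₃ = 2/(8/17 + 4) = 17/38.
z₄ = 2/(17/38 + 4) = 76/169.

76/169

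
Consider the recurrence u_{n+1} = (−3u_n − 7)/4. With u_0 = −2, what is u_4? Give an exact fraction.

u_1 = (−3·(−2) − 7)/4 = −1/4.
u_2 = (−3·(−1/4) − 7)/4 = −25/16.
u_3 = (−3·(−25/16) − 7)/4 = −37/64.
u_4 = (−3·(−37/64) − 7)/4 = −337/256.

−337/256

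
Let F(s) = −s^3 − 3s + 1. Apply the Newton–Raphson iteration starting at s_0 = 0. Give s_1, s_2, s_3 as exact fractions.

F'(s) = −3s^2 − 3.
F(0) = 1, F'(0) = −3, so s_1 = 0 − 1/(−3) = 1/3.
F(1/3) = −1/27, F'(1/3) = −10/3, so s_2 = (1/3) − (−1/27)/(−10/3) = 29/90.
F(29/90) = −89/729000, F'(29/90) = −8941/2700, so s_3 = (29/90) − (−89/729000)/(−8941/2700) = 388889/1207035.

s_1 = 1/3, s_2 = 29/90, s_3 = 388889/1207035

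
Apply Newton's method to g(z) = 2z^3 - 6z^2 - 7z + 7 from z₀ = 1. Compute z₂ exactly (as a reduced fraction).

18781/27313

g'(z) = 6z^2 - 12z - 7.
g(1) = -4, g'(1) = -13, so z₁ = 1 - (-4)/(-13) = 9/13.
g(9/13) = -128/2197, g'(9/13) = -2101/169, so z₂ = (9/13) - (-128/2197)/(-2101/169) = 18781/27313.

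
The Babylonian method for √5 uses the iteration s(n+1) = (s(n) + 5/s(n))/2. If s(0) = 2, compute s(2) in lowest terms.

161/72

s(1) = (2 + 5/2)/2 = 9/4.
s(2) = (9/4 + 5/(9/4))/2 = 161/72.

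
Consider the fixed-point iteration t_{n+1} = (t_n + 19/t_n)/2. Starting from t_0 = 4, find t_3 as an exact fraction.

11916881/2733920

t_1 = (4 + 19/4)/2 = 35/8.
t_2 = (35/8 + 19/(35/8))/2 = 2441/560.
t_3 = (2441/560 + 19/(2441/560))/2 = 11916881/2733920.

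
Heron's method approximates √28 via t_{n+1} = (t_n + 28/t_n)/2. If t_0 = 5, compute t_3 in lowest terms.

62921681/11891080

t_1 = (5 + 28/5)/2 = 53/10.
t_2 = (53/10 + 28/(53/10))/2 = 5609/1060.
t_3 = (5609/1060 + 28/(5609/1060))/2 = 62921681/11891080.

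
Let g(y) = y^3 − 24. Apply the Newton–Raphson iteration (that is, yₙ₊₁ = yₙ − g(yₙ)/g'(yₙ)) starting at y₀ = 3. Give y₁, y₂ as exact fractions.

y₁ = 26/9, y₂ = 13162/4563

g'(y) = 3y^2.
g(3) = 3, g'(3) = 27, so y₁ = 3 − 3/27 = 26/9.
g(26/9) = 80/729, g'(26/9) = 676/27, so y₂ = (26/9) − (80/729)/(676/27) = 13162/4563.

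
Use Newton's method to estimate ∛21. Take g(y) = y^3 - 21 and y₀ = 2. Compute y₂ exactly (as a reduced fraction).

g'(y) = 3y^2.
g(2) = -13, g'(2) = 12, so y₁ = 2 - (-13)/12 = 37/12.
g(37/12) = 14365/1728, g'(37/12) = 1369/48, so y₂ = (37/12) - (14365/1728)/(1369/48) = 68797/24642.

68797/24642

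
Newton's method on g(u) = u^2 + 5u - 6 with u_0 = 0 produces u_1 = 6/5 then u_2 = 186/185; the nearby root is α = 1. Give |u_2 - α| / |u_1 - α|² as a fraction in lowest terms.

u_1 - α = 6/5 - 1 = 1/5, so |u_1 - α| = 1/5.
u_2 - α = 186/185 - 1 = 1/185, so |u_2 - α| = 1/185.
|u_1 - α|² = 1/25.
Ratio = (1/185) / (1/25) = 5/37.

5/37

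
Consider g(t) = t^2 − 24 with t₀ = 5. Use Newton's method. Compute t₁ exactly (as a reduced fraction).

49/10

g'(t) = 2t.
g(5) = 1, g'(5) = 10, so t₁ = 5 − 1/10 = 49/10.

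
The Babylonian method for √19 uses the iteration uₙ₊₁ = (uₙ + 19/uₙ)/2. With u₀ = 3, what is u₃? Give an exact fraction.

u₁ = (3 + 19/3)/2 = 14/3.
u₂ = (14/3 + 19/(14/3))/2 = 367/84.
u₃ = (367/84 + 19/(367/84))/2 = 268753/61656.

268753/61656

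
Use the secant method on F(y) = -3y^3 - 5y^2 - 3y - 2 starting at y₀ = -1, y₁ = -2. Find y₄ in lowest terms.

F(-1) = -1, F(-2) = 8. y₂ = (-2) - 8·((-2) - (-1))/(8 - (-1)) = -10/9.
F(-2) = 8, F(-10/9) = -176/243. y₃ = (-10/9) - (-176/243)·((-10/9) - (-2))/((-176/243) - 8) = -314/265.
F(-10/9) = -176/243, F(-314/265) = -8829568/18609625. y₄ = (-314/265) - (-8829568/18609625)·((-314/265) - (-10/9))/((-8829568/18609625) - (-176/243)) = -8505290/6418801.

-8505290/6418801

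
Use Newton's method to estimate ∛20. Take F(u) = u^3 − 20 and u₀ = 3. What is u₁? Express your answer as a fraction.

74/27

F'(u) = 3u^2.
F(3) = 7, F'(3) = 27, so u₁ = 3 − 7/27 = 74/27.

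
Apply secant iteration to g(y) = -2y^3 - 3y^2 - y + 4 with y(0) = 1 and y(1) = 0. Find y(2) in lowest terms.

2/3

g(1) = -2, g(0) = 4. y(2) = 0 - 4·(0 - 1)/(4 - (-2)) = 2/3.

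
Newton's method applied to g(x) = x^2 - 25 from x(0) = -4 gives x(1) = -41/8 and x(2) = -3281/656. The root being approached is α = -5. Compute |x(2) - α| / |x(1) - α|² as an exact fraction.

x(1) - α = -41/8 - (-5) = -41/8 + 5 = -1/8, so |x(1) - α| = 1/8.
x(2) - α = -3281/656 - (-5) = -3281/656 + 5 = -1/656, so |x(2) - α| = 1/656.
|x(1) - α|² = 1/64.
Ratio = (1/656) / (1/64) = 4/41.

4/41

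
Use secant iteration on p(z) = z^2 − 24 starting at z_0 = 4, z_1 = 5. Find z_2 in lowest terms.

44/9

p(4) = −8, p(5) = 1. z_2 = 5 − 1·(5 − 4)/(1 − (−8)) = 44/9.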